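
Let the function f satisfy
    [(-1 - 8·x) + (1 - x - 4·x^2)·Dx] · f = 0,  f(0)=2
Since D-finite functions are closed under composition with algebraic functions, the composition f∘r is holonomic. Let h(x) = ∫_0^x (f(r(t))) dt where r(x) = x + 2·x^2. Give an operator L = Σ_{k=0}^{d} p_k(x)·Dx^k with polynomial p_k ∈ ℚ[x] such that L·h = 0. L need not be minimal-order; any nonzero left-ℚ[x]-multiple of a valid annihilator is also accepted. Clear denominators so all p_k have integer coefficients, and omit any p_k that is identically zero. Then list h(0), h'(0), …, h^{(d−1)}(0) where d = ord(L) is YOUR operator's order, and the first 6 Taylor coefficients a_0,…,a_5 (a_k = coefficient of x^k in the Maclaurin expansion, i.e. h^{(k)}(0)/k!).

f: a_k = 2, 2, 10, 18, 58, 130, …
f∘r: x↦r, Dx↦Dx/r' in L_f ⇒ L₀.
∫: right-multiply L₀ by Dx.
L = (1 + 12·x + 48·x^2 + 64·x^3)·Dx + (-1 + x + 6·x^2 + 16·x^3 + 16·x^4)·Dx^2  (order 2).
h: a_k = 0, 2, 1, 14/3, 29/2, 206/5, …
ICs: h(0) = 0, h′(0) = 2.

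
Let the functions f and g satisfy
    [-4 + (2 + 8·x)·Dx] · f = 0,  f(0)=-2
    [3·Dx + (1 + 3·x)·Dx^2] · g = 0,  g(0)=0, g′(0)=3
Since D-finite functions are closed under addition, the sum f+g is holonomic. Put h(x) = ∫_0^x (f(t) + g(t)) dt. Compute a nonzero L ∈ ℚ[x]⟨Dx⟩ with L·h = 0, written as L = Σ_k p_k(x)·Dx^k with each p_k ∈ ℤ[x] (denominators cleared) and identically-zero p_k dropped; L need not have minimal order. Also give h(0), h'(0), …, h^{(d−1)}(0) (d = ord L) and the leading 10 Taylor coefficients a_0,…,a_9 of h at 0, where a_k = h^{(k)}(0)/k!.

f: a_k = -2, -4, 4, -8, 20, -56, 168, -528, 1716, -5720, …
g: a_k = 0, 3, -9/2, 9, -81/4, 243/5, -243/2, 2187/7, -6561/8, 2187, …
f+g: L₀ = lclm(L_f,L_g), ord ≤ 1+2.
h=∫₀ˣh₀: take L = L₀·Dx.
L = 36·x·Dx^2 + (6 + 72·x + 180·x^2)·Dx^3 + (1 + 13·x + 54·x^2 + 72·x^3)·Dx^4  (order 4).
h: a_k = 0, -2, -1/2, -1/6, 1/4, -1/20, -37/30, 93/14, -1509/56, 2389/24, …
ICs: h(0) = 0, h′(0) = -2, h′′(0) = -1, h′′′(0) = -1.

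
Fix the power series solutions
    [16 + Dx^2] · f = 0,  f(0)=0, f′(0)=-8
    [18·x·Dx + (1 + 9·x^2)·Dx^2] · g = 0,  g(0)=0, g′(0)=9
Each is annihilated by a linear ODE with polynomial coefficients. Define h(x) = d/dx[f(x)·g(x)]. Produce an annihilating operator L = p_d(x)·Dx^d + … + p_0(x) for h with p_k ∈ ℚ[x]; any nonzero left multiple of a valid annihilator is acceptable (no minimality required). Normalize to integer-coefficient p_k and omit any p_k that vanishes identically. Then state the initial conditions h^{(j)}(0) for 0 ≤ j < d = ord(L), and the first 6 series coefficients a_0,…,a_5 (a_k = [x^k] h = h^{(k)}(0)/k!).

f: a_k = 0, -8, 0, 64/3, 0, -256/15, …
g: a_k = 0, 9, 0, -27, 0, 729/5, …
f·g: L₀ = L_f ⊗_s L_g, ord ≤ 2·2.
h=h₀': d/dx-closure on L₀ ⇒ L.
L = (524992 + 14103936·x^2 + 183342528·x^4 + 608394240·x^6 + 1431032832·x^8 + 3627970560·x^10 + 8707129344·x^12) + (314208·x + 11036736·x^3 + 108591840·x^5 + 419904000·x^7 + 1209323520·x^9 + 2176782336·x^11)·Dx + (38012 + 1098792·x^2 + 14837580·x^4 + 64186992·x^6 + 209112192·x^8 + 589545216·x^10 + 1088391168·x^12)·Dx^2 + (19638·x + 689796·x^3 + 6786990·x^5 + 26244000·x^7 + 75582720·x^9 + 136048896·x^11)·Dx^3 + (325 + 13581·x^2 + 211167·x^4 + 1635147·x^6 + 7479540·x^8 + 22674816·x^10 + 34012224·x^12)·Dx^4  (order 4).
h: a_k = 0, -144, 0, 1632, 0, -11376, …
ICs: h(0) = 0, h′(0) = -144, h′′(0) = 0, h′′′(0) = 9792.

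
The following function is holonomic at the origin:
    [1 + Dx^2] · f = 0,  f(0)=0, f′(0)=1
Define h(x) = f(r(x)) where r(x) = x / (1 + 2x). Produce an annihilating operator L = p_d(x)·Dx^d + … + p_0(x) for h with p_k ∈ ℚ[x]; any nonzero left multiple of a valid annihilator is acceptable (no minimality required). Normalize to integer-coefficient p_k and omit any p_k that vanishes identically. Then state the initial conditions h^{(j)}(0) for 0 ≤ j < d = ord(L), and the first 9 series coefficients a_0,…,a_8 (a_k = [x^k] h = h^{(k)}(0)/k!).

L = 1 + (4 + 24·x + 48·x^2 + 32·x^3)·Dx + (1 + 8·x + 24·x^2 + 32·x^3 + 16·x^4)·Dx^2  (order 2).
h: a_k = 0, 1, -2, 23/6, -7, 1441/120, -75/4, 123479/5040, -6599/360, …
ICs: h(0) = 0, h′(0) = 1.

f: a_k = 0, 1, 0, -1/6, 0, 1/120, 0, -1/5040, 0, …
L₀ from L_f via x↦r, Dx↦r'^{-1}Dx.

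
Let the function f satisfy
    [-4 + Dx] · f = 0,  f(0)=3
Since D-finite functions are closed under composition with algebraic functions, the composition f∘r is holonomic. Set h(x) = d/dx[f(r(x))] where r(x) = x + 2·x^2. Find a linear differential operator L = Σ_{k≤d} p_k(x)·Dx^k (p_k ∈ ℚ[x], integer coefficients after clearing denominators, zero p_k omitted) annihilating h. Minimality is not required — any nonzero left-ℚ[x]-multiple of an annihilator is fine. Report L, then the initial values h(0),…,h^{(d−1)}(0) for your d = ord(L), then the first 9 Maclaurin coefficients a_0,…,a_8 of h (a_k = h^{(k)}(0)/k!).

L = (8 + 32·x + 64·x^2) + (-1 - 4·x)·Dx  (order 1).
h: a_k = 12, 96, 384, 1280, 3328, 38912/5, 237568/15, 3129344/105, 1073152/21, …
ICs: h(0) = 12.

f: a_k = 3, 12, 24, 32, 32, 128/5, 256/15, 1024/105, 512/105, …
h₀=f(r): pull back L_f along r ⇒ L₀.
h₀' ⇒ L via d/dx closure of L₀.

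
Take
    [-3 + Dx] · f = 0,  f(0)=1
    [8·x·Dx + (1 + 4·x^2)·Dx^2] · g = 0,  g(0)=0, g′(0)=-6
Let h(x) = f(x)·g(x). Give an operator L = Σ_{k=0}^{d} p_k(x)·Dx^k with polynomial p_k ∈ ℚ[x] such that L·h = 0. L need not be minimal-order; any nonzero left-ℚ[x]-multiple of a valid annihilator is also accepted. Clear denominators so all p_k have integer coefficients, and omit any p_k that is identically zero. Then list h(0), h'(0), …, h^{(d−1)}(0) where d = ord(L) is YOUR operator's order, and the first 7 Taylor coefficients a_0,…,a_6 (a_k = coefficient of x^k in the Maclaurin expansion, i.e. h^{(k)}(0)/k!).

L = (9 - 24·x + 36·x^2) + (-6 + 8·x - 24·x^2)·Dx + (1 + 4·x^2)·Dx^2  (order 2).
h: a_k = 0, -6, -18, -19, -3, -69/20, -135/4, …
ICs: h(0) = 0, h′(0) = -6.

f: a_k = 1, 3, 9/2, 9/2, 27/8, 81/40, 81/80, …
g: a_k = 0, -6, 0, 8, 0, -96/5, 0, …
L₀ := L_f ⊗_s L_g (sym. prod.), ord ≤ 2.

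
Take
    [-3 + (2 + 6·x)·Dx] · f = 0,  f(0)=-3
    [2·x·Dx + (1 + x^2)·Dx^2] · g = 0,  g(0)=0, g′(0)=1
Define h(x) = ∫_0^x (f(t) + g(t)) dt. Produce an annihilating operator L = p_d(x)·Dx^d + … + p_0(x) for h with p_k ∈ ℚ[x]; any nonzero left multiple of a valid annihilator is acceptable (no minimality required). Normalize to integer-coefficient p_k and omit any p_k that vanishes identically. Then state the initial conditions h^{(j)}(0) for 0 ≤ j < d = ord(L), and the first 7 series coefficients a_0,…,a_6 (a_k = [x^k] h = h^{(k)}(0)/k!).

L = (-12 - 90·x + 36·x^2 + 54·x^3)·Dx^2 + (-35 - 48·x - 102·x^2 + 144·x^3 + 189·x^4)·Dx^3 + (-6 - 10·x + 36·x^2 + 44·x^3 + 42·x^4 + 54·x^5)·Dx^4  (order 4).
h: a_k = 0, -3, -7/4, 9/8, -259/192, 243/128, -25259/7680, …
ICs: h(0) = 0, h′(0) = -3, h′′(0) = -7/2, h′′′(0) = 27/4.

f: a_k = -3, -9/2, 27/8, -81/16, 1215/128, -5103/256, 45927/1024, …
g: a_k = 0, 1, 0, -1/3, 0, 1/5, 0, …
f+g: L₀ = lclm(L_f,L_g), ord ≤ 1+2.
Integrate: L := L₀·Dx.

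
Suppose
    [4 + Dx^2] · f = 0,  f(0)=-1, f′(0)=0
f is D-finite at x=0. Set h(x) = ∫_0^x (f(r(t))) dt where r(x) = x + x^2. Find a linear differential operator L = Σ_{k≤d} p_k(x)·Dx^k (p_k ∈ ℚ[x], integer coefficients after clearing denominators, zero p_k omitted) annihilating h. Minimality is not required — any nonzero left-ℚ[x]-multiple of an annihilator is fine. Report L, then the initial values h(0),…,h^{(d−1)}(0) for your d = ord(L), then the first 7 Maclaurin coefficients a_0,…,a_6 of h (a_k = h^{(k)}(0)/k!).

L = (4 + 24·x + 48·x^2 + 32·x^3)·Dx - 2·Dx^2 + (1 + 2·x)·Dx^3  (order 3).
h: a_k = 0, -1, 0, 2/3, 1, 4/15, -4/9, …
ICs: h(0) = 0, h′(0) = -1, h′′(0) = 0.

f: a_k = -1, 0, 2, 0, -2/3, 0, 4/45, …
L₀ from L_f via x↦r, Dx↦r'^{-1}Dx.
h=∫h₀ ⇒ L = L₀·Dx.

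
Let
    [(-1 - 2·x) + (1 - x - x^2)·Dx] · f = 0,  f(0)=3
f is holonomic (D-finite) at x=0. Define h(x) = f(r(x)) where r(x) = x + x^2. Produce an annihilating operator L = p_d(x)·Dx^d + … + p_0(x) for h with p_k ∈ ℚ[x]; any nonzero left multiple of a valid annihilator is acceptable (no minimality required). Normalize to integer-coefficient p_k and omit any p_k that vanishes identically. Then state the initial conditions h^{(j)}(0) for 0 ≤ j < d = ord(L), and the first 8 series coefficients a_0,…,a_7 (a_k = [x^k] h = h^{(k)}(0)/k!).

f: a_k = 3, 3, 6, 9, 15, 24, 39, 63, …
L₀ from L_f via x↦r, Dx↦r'^{-1}Dx.
L = (1 + 4·x + 6·x^2 + 4·x^3) + (-1 + x + 2·x^2 + 2·x^3 + x^4)·Dx  (order 1).
h: a_k = 3, 3, 9, 21, 48, 111, 258, 597, …
ICs: h(0) = 3.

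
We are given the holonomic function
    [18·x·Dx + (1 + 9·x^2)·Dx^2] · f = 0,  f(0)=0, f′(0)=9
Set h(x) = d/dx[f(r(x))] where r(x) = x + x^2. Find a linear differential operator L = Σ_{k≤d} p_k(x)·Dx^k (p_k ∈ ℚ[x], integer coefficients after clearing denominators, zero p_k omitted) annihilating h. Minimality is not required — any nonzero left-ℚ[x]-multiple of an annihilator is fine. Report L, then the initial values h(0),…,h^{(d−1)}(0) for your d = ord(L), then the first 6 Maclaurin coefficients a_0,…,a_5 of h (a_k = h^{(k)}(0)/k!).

f: a_k = 0, 9, 0, -27, 0, 729/5, …
h₀=f(r): pull back L_f along r ⇒ L₀.
Derive L from L₀ (diff closure).
L = (-2 + 18·x + 72·x^2 + 108·x^3 + 54·x^4) + (1 + 2·x + 9·x^2 + 36·x^3 + 45·x^4 + 18·x^5)·Dx  (order 1).
h: a_k = 9, 18, -81, -324, 324, 4212, …
ICs: h(0) = 9.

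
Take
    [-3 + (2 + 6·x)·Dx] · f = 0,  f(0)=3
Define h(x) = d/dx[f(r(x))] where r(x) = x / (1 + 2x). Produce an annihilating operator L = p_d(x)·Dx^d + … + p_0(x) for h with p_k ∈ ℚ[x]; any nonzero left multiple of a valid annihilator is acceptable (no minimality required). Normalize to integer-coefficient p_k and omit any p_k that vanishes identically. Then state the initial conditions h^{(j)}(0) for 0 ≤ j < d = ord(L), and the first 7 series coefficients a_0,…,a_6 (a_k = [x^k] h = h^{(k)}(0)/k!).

f: a_k = 3, 9/2, -27/8, 81/16, -1215/128, 5103/256, -45927/1024, …
f∘r: x↦r, Dx↦Dx/r' in L_f ⇒ L₀.
Differentiate: ansatz ord ≤ ord L₀ ⇒ L.
L = (-11 - 40·x) + (-2 - 14·x - 20·x^2)·Dx  (order 1).
h: a_k = 9/2, -99/4, 1755/16, -14895/32, 508635/256, -4432509/512, 78986943/2048, …
ICs: h(0) = 9/2.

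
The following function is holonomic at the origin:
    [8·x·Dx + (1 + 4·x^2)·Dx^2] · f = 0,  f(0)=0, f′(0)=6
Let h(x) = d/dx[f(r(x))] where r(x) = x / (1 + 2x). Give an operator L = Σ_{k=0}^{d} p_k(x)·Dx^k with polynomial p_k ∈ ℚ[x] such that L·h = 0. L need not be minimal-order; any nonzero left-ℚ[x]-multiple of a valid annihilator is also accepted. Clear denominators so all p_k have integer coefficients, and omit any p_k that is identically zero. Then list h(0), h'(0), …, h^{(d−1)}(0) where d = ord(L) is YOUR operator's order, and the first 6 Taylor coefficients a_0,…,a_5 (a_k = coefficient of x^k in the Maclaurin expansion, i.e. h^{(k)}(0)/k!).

f: a_k = 0, 6, 0, -8, 0, 96/5, …
f∘r: x↦r, Dx↦Dx/r' in L_f ⇒ L₀.
Differentiate: ansatz ord ≤ ord L₀ ⇒ L.
L = (4 + 16·x) + (1 + 4·x + 8·x^2)·Dx  (order 1).
h: a_k = 6, -24, 48, 0, -384, 1536, …
ICs: h(0) = 6.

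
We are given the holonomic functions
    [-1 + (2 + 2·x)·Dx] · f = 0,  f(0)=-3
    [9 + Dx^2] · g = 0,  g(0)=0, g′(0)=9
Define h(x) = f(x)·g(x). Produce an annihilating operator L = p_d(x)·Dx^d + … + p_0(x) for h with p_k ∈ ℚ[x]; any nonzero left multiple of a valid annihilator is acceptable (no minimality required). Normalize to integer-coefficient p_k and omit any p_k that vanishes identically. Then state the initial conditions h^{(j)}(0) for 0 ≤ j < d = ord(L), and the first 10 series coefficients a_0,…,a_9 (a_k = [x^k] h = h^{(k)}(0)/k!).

L = (39 + 72·x + 36·x^2) + (-4 - 4·x)·Dx + (4 + 8·x + 4·x^2)·Dx^2  (order 2).
h: a_k = 0, -27, -27/2, 351/8, 297/16, -14229/640, -9369/1280, 184761/35840, 21303/14336, -850419/1146880, …
ICs: h(0) = 0, h′(0) = -27.

f: a_k = -3, -3/2, 3/8, -3/16, 15/128, -21/256, 63/1024, -99/2048, 1287/32768, -2145/65536, …
g: a_k = 0, 9, 0, -27/2, 0, 243/40, 0, -729/560, 0, 729/4480, …
Sym-product of L_f,L_g gives L₀ (≤ ord 2).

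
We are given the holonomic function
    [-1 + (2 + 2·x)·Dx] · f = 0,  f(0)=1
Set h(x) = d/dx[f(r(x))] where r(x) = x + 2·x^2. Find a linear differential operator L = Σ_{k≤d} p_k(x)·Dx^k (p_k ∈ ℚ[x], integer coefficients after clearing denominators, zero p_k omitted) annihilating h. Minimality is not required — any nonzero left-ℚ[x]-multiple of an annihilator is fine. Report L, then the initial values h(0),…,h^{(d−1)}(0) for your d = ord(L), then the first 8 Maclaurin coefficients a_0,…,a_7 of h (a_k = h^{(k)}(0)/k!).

f: a_k = 1, 1/2, -1/8, 1/16, -5/128, 7/256, -21/1024, 33/2048, …
L₀ from L_f via x↦r, Dx↦r'^{-1}Dx.
Differentiate: ansatz ord ≤ ord L₀ ⇒ L.
L = 7 + (-2 - 10·x - 12·x^2 - 16·x^3)·Dx  (order 1).
h: a_k = 1/2, 7/4, -21/16, -21/32, 595/256, -567/512, -5537/2048, 17843/4096, …
ICs: h(0) = 1/2.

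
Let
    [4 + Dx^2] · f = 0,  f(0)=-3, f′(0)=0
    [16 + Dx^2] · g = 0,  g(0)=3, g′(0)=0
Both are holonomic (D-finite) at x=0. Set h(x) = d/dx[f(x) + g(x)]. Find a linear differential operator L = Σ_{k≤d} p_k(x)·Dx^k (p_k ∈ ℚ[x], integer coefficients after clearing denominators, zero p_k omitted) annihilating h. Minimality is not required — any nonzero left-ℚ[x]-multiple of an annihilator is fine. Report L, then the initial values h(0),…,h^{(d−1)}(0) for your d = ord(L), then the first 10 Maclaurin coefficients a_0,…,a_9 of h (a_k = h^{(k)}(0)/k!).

L = 64 + 20·Dx^2 + Dx^4  (order 4).
h: a_k = 0, -36, 0, 120, 0, -504/5, 0, 272/7, 0, -2728/315, …
ICs: h(0) = 0, h′(0) = -36, h′′(0) = 0, h′′′(0) = 720.

f: a_k = -3, 0, 6, 0, -2, 0, 4/15, 0, -2/105, 0, …
g: a_k = 3, 0, -24, 0, 32, 0, -256/15, 0, 512/105, 0, …
Sum ⇒ L₀ = lclm(L_f,L_g) in ℚ(x)⟨Dx⟩.
Derive L from L₀ (diff closure).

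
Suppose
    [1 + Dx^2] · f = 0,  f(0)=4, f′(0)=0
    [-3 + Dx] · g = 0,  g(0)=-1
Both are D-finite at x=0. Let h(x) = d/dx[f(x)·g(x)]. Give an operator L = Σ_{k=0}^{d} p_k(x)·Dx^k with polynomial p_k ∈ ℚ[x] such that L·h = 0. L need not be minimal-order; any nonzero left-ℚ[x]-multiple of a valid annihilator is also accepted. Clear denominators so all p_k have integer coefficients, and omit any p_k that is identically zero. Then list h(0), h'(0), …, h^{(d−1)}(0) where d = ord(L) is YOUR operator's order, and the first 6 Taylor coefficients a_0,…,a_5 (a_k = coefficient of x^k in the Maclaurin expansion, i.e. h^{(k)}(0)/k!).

L = 10 - 6·Dx + Dx^2  (order 2).
h: a_k = -12, -32, -36, -56/3, 2, 176/15, …
ICs: h(0) = -12, h′(0) = -32.

f: a_k = 4, 0, -2, 0, 1/6, 0, …
g: a_k = -1, -3, -9/2, -9/2, -27/8, -81/40, …
L₀ := L_f ⊗_s L_g (sym. prod.), ord ≤ 2.
Differentiate: ansatz ord ≤ ord L₀ ⇒ L.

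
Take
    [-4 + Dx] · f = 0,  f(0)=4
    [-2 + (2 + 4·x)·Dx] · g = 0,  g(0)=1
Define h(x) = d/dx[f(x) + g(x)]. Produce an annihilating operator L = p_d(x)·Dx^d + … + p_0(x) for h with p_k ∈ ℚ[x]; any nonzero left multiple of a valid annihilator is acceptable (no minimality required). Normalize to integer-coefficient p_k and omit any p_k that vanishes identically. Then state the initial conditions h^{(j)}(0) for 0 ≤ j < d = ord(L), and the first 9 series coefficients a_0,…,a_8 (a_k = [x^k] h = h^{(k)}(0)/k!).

L = (-28 - 32·x) + (-13 - 64·x - 64·x^2)·Dx + (5 + 18·x + 16·x^2)·Dx^2  (order 2).
h: a_k = 17, 63, 259/2, 1009/6, 4201/24, 15439/120, 75931/720, 127009/5040, 3075601/40320, …
ICs: h(0) = 17, h′(0) = 63.

f: a_k = 4, 16, 32, 128/3, 128/3, 512/15, 1024/45, 4096/315, 2048/315, …
g: a_k = 1, 1, -1/2, 1/2, -5/8, 7/8, -21/16, 33/16, -429/128, …
Sum ⇒ L₀ = lclm(L_f,L_g) in ℚ(x)⟨Dx⟩.
Differentiate: ansatz ord ≤ ord L₀ ⇒ L.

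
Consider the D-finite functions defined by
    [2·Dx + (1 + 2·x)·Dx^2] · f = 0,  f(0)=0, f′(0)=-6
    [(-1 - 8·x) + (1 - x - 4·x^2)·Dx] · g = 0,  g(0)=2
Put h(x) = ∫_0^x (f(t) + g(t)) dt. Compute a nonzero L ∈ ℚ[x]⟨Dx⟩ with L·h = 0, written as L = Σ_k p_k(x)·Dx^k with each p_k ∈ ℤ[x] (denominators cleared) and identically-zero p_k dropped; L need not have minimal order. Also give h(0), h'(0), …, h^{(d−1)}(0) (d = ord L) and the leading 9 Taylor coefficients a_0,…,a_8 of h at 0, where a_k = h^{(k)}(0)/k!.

L = (-94 - 644·x - 1664·x^2 - 1920·x^3 - 1536·x^4)·Dx^2 + (-23 - 324·x - 1448·x^2 - 3072·x^3 - 3904·x^4 - 2560·x^5)·Dx^3 + (6 + 35·x + 53·x^2 - 98·x^3 - 528·x^4 - 864·x^5 - 512·x^6)·Dx^4  (order 4).
h: a_k = 0, 2, -2, 16/3, 5/2, 14, 277/15, 394/7, 2895/28, …
ICs: h(0) = 0, h′(0) = 2, h′′(0) = -4, h′′′(0) = 32.

f: a_k = 0, -6, 6, -8, 12, -96/5, 32, -384/7, 96, …
g: a_k = 2, 2, 10, 18, 58, 130, 362, 882, 2330, …
f+g: L₀ = lclm(L_f,L_g), ord ≤ 2+1.
Integrate: L := L₀·Dx.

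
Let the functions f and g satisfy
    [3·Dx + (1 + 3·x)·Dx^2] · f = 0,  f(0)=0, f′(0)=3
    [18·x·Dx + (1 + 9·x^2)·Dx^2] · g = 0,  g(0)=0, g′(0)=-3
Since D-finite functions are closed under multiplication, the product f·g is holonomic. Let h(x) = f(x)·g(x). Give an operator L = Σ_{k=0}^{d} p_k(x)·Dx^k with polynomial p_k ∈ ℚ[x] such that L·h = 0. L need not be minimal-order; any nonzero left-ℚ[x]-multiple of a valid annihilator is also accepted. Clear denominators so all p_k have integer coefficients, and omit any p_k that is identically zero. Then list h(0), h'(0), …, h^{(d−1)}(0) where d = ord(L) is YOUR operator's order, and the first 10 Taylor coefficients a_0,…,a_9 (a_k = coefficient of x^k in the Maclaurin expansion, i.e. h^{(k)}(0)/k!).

f: a_k = 0, 3, -9/2, 9, -81/4, 243/5, -243/2, 2187/7, -6561/8, 2187, …
g: a_k = 0, -3, 0, 9, 0, -243/5, 0, 2187/7, 0, -2187, …
Sym-product of L_f,L_g gives L₀ (≤ ord 4).
L = (648 + 3564·x + 19440·x^2 + 113724·x^3 + 262440·x^4 + 341172·x^5 + 236196·x^7)·Dx + (162 + 3348·x + 24948·x^2 + 117612·x^3 + 396576·x^4 + 813564·x^5 + 918540·x^6 + 236196·x^7 + 826686·x^8)·Dx^2 + (36 + 576·x + 5184·x^2 + 25272·x^3 + 87480·x^4 + 227448·x^5 + 419904·x^6 + 472392·x^7 + 236196·x^8 + 472392·x^9)·Dx^3 + (5 + 54·x + 333·x^2 + 1512·x^3 + 5346·x^4 + 14580·x^5 + 30618·x^6 + 52488·x^7 + 59049·x^8 + 39366·x^9 + 59049·x^10)·Dx^4  (order 4).
h: a_k = 0, 0, -9, 27/2, 0, 81/4, -1053/5, 8019/20, 0, 264627/280, …
ICs: h(0) = 0, h′(0) = 0, h′′(0) = -18, h′′′(0) = 81.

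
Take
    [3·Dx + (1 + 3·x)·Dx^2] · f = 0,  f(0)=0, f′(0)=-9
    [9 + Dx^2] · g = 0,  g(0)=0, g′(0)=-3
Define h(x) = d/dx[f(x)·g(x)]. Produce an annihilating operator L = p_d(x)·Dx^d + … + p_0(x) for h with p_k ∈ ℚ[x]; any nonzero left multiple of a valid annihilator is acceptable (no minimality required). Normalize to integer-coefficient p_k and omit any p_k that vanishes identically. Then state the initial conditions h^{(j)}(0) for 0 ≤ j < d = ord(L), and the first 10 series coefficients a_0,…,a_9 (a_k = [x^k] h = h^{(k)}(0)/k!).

L = (-675 - 3564·x - 10206·x^2 + 8748·x^3 + 94041·x^4 + 157464·x^5 + 78732·x^6) + (-216 - 864·x + 1620·x^2 + 14580·x^3 + 29160·x^4 + 17496·x^5)·Dx + (-84 - 396·x - 378·x^2 + 5832·x^3 + 23814·x^4 + 34992·x^5 + 17496·x^6)·Dx^2 + (-24 - 96·x + 180·x^2 + 1620·x^3 + 3240·x^4 + 1944·x^5)·Dx^3 + (-1 + 84·x^2 + 540·x^3 + 1485·x^4 + 1944·x^5 + 972·x^6)·Dx^4  (order 4).
h: a_k = 0, 54, -243/2, 162, -1215/2, 8019/4, -474579/80, 247131/14, -1476225/28, 352782783/2240, …
ICs: h(0) = 0, h′(0) = 54, h′′(0) = -243, h′′′(0) = 972.

f: a_k = 0, -9, 27/2, -27, 243/4, -729/5, 729/2, -6561/7, 19683/8, -6561, …
g: a_k = 0, -3, 0, 9/2, 0, -81/40, 0, 243/560, 0, -243/4480, …
h₀=f·g: eliminate ⇒ L₀, order ≤ 2·2.
Derive L from L₀ (diff closure).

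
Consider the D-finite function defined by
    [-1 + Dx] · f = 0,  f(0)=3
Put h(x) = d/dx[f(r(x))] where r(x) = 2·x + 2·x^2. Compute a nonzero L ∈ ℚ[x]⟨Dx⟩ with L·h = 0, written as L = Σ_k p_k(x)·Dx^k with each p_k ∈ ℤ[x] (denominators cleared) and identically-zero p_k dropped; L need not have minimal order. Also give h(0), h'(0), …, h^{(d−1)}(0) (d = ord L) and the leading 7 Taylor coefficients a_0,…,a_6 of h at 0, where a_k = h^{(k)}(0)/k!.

L = (4 + 8·x + 8·x^2) + (-1 - 2·x)·Dx  (order 1).
h: a_k = 6, 24, 48, 80, 104, 608/5, 1856/15, …
ICs: h(0) = 6.

f: a_k = 3, 3, 3/2, 1/2, 1/8, 1/40, 1/240, …
f∘r: x↦r, Dx↦Dx/r' in L_f ⇒ L₀.
Differentiate: ansatz ord ≤ ord L₀ ⇒ L.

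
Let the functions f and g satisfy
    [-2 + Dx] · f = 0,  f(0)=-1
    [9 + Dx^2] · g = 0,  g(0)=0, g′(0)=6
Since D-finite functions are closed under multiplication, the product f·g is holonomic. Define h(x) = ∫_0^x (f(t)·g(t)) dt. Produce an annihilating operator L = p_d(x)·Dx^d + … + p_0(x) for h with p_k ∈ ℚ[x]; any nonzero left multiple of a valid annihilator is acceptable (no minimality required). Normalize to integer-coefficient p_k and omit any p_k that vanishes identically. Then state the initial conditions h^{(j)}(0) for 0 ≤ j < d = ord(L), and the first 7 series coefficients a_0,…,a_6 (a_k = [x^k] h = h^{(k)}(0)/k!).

f: a_k = -1, -2, -2, -4/3, -2/3, -4/15, -4/45, …
g: a_k = 0, 6, 0, -9, 0, 81/20, 0, …
Sym-product of L_f,L_g gives L₀ (≤ ord 2).
∫: right-multiply L₀ by Dx.
L = 13·Dx - 4·Dx^2 + Dx^3  (order 3).
h: a_k = 0, 0, -3, -4, -3/4, 2, 199/120, …
ICs: h(0) = 0, h′(0) = 0, h′′(0) = -6.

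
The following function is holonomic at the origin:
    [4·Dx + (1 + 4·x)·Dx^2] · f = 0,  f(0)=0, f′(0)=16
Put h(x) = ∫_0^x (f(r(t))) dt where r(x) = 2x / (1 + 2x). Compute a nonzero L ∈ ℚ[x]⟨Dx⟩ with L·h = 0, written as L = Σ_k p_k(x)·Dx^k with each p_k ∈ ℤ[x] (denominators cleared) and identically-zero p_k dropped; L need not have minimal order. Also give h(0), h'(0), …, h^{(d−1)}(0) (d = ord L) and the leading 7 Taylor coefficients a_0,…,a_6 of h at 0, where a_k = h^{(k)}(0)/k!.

L = (12 + 40·x)·Dx^2 + (1 + 12·x + 20·x^2)·Dx^3  (order 3).
h: a_k = 0, 0, 16, -64, 992/3, -9984/5, 199936/15, …
ICs: h(0) = 0, h′(0) = 0, h′′(0) = 32.

f: a_k = 0, 16, -32, 256/3, -256, 4096/5, -8192/3, …
h₀=f(r): pull back L_f along r ⇒ L₀.
h=∫₀ˣh₀: take L = L₀·Dx.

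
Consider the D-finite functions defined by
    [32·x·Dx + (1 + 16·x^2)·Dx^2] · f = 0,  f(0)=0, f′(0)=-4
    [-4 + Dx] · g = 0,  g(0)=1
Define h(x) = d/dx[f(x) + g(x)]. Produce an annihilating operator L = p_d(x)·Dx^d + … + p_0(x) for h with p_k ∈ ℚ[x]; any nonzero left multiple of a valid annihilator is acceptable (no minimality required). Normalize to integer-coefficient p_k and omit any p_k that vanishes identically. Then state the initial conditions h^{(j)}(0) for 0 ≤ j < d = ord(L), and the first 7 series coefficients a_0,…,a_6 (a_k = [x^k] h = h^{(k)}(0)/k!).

f: a_k = 0, -4, 0, 64/3, 0, -1024/5, 0, …
g: a_k = 1, 4, 8, 32/3, 32/3, 128/15, 256/45, …
L₀ := lclm(L_f,L_g); ord L₀ ≤ 2+1.
Derive L from L₀ (diff closure).
L = (32 - 256·x - 512·x^2) + (-12 + 48·x + 64·x^2 - 256·x^3)·Dx + (1 + 4·x + 16·x^2 + 64·x^3)·Dx^2  (order 2).
h: a_k = 0, 16, 96, 128/3, -2944/3, 512/15, 738304/45, …
ICs: h(0) = 0, h′(0) = 16.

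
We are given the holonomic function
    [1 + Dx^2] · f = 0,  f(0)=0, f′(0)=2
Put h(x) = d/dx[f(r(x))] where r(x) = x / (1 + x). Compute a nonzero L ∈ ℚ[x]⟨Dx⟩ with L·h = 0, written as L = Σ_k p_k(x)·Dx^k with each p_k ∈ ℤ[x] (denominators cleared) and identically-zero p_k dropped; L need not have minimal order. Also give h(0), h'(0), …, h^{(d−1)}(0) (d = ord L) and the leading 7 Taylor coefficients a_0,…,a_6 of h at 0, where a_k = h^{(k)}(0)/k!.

f: a_k = 0, 2, 0, -1/3, 0, 1/60, 0, …
h₀=f(r): pull back L_f along r ⇒ L₀.
h=h₀': d/dx-closure on L₀ ⇒ L.
L = (7 + 12·x + 6·x^2) + (6 + 18·x + 18·x^2 + 6·x^3)·Dx + (1 + 4·x + 6·x^2 + 4·x^3 + x^4)·Dx^2  (order 2).
h: a_k = 2, -4, 5, -4, 1/12, 15/2, -6931/360, …
ICs: h(0) = 2, h′(0) = -4.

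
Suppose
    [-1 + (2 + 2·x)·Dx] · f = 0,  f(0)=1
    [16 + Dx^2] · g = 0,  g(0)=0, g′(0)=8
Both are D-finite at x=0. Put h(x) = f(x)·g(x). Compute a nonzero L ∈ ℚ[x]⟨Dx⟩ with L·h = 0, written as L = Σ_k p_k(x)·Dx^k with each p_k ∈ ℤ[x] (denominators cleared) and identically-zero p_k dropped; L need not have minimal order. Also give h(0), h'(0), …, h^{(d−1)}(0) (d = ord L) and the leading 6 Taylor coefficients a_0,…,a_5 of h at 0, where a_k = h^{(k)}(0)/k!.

L = (67 + 128·x + 64·x^2) + (-4 - 4·x)·Dx + (4 + 8·x + 4·x^2)·Dx^2  (order 2).
h: a_k = 0, 8, 4, -67/3, -61/6, 4661/240, …
ICs: h(0) = 0, h′(0) = 8.

f: a_k = 1, 1/2, -1/8, 1/16, -5/128, 7/256, …
g: a_k = 0, 8, 0, -64/3, 0, 256/15, …
Product ⇒ symmetric product L₀, ord ≤ 2.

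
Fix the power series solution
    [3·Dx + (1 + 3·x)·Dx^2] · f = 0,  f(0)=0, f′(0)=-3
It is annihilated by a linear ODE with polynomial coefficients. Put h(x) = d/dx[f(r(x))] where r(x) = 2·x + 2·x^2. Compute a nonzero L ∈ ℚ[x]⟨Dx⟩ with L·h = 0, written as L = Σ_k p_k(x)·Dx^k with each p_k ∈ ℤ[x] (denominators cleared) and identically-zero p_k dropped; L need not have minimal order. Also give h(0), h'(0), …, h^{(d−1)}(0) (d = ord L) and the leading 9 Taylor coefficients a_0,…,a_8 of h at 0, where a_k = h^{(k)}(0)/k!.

f: a_k = 0, -3, 9/2, -9, 81/4, -243/5, 243/2, -2187/7, 6561/8, …
Change of var in L_f (x↦r) gives L₀.
Derive L from L₀ (diff closure).
L = (4 + 12·x + 12·x^2) + (1 + 8·x + 18·x^2 + 12·x^3)·Dx  (order 1).
h: a_k = -6, 24, -108, 504, -2376, 11232, -53136, 251424, -1189728, …
ICs: h(0) = -6.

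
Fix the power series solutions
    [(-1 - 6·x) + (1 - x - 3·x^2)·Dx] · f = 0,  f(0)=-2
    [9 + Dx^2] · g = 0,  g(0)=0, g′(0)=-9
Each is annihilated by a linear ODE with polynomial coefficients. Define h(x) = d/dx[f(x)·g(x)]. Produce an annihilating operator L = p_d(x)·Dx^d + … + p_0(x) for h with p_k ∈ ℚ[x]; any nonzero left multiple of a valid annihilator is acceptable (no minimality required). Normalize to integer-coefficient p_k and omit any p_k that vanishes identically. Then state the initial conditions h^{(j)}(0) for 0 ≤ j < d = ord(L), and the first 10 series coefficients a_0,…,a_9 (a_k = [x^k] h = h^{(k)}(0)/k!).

L = (-15 - 54·x - 135·x^2 + 162·x^3 + 243·x^4) + (6·x + 54·x^2 + 108·x^3)·Dx + (1 - 4·x - 9·x^2 + 18·x^3 + 27·x^4)·Dx^2  (order 2).
h: a_k = 18, 36, 135, 396, 4923/4, 32589/10, 358119/40, 162873/7, 27198909/448, 34655265/224, …
ICs: h(0) = 18, h′(0) = 36.

f: a_k = -2, -2, -8, -14, -38, -80, -194, -434, -1016, -2318, …
g: a_k = 0, -9, 0, 27/2, 0, -243/40, 0, 729/560, 0, -729/4480, …
h₀=f·g: eliminate ⇒ L₀, order ≤ 1·2.
h₀' ⇒ L via d/dx closure of L₀.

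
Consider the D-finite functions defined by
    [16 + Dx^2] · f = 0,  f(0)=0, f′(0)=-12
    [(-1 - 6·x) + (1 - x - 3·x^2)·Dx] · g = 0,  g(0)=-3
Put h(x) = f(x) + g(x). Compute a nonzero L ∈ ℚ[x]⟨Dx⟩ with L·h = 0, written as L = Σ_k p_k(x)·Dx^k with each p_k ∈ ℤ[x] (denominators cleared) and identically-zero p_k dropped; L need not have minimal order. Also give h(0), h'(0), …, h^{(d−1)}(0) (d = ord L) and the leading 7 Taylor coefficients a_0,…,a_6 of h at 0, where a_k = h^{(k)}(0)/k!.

L = (-464 - 2816·x - 416·x^2 - 2112·x^3 - 5760·x^4 - 6912·x^5) + (192 - 304·x - 672·x^2 + 1312·x^3 + 1008·x^4 - 3456·x^5 - 3456·x^6)·Dx + (-29 - 176·x - 26·x^2 - 132·x^3 - 360·x^4 - 432·x^5)·Dx^2 + (12 - 19·x - 42·x^2 + 82·x^3 + 63·x^4 - 216·x^5 - 216·x^6)·Dx^3  (order 3).
h: a_k = -3, -15, -12, 11, -57, -728/5, -291, …
ICs: h(0) = -3, h′(0) = -15, h′′(0) = -24.

f: a_k = 0, -12, 0, 32, 0, -128/5, 0, …
g: a_k = -3, -3, -12, -21, -57, -120, -291, …
h₀=f+g: left-lcm gives L₀, ord ≤ 3.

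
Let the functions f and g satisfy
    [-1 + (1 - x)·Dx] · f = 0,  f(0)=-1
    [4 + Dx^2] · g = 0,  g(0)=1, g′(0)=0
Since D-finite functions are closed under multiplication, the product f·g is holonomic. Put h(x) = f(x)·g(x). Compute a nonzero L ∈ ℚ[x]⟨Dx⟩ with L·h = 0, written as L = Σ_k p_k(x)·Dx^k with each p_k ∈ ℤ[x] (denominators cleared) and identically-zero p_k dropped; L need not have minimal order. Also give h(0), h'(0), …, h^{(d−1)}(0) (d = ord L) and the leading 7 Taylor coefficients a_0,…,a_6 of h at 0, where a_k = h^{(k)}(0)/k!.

L = (-4 + 4·x) + 2·Dx + (-1 + x)·Dx^2  (order 2).
h: a_k = -1, -1, 1, 1, 1/3, 1/3, 19/45, …
ICs: h(0) = -1, h′(0) = -1.

f: a_k = -1, -1, -1, -1, -1, -1, -1, …
g: a_k = 1, 0, -2, 0, 2/3, 0, -4/45, …
Product ⇒ symmetric product L₀, ord ≤ 2.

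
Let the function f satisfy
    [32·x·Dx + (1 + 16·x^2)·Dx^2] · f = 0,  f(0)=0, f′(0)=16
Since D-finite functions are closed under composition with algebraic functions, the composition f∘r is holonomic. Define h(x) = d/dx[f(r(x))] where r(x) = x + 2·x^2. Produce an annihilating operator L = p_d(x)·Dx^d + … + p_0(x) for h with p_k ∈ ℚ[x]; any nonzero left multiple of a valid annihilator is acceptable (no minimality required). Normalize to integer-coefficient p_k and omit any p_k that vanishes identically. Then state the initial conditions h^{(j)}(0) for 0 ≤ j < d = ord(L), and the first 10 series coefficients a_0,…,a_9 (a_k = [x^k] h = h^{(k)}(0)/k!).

f: a_k = 0, 16, 0, -256/3, 0, 4096/5, 0, -65536/7, 0, 1048576/9, …
Substitute x→r, Dx→(1/r')Dx; clear ⇒ L₀.
h=h₀': d/dx-closure on L₀ ⇒ L.
L = (-4 + 32·x + 256·x^2 + 768·x^3 + 768·x^4) + (1 + 4·x + 16·x^2 + 128·x^3 + 320·x^4 + 256·x^5)·Dx  (order 1).
h: a_k = 16, 64, -256, -2048, -1024, 45056, 163840, -524288, -5439488, -4980736, …
ICs: h(0) = 16.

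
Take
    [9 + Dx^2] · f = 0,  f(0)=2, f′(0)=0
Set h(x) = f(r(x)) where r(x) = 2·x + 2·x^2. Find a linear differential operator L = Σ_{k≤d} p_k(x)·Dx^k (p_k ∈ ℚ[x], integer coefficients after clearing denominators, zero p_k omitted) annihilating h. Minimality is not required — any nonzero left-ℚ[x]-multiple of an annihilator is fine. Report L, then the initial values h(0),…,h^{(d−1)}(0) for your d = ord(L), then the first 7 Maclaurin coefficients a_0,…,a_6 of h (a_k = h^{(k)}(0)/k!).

f: a_k = 2, 0, -9, 0, 27/4, 0, -81/40, …
L₀ from L_f via x↦r, Dx↦r'^{-1}Dx.
L = (36 + 216·x + 432·x^2 + 288·x^3) - 2·Dx + (1 + 2·x)·Dx^2  (order 2).
h: a_k = 2, 0, -36, -72, 72, 432, 2592/5, …
ICs: h(0) = 2, h′(0) = 0.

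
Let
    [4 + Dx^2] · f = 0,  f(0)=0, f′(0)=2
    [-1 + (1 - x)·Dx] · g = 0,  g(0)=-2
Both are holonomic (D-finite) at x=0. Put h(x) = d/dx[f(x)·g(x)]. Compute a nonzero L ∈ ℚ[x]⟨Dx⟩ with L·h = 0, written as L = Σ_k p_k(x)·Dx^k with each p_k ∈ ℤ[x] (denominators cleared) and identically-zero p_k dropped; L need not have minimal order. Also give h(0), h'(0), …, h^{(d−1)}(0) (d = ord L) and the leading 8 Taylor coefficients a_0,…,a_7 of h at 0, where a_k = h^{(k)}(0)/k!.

L = (2 - 8·x + 4·x^2) + (-2 + 2·x)·Dx + (1 - 2·x + x^2)·Dx^2  (order 2).
h: a_k = -4, -8, -4, -16/3, -28/3, -56/5, -572/45, -4576/315, …
ICs: h(0) = -4, h′(0) = -8.

f: a_k = 0, 2, 0, -4/3, 0, 4/15, 0, -8/315, …
g: a_k = -2, -2, -2, -2, -2, -2, -2, -2, …
L₀ := L_f ⊗_s L_g (sym. prod.), ord ≤ 2.
h=h₀': d/dx-closure on L₀ ⇒ L.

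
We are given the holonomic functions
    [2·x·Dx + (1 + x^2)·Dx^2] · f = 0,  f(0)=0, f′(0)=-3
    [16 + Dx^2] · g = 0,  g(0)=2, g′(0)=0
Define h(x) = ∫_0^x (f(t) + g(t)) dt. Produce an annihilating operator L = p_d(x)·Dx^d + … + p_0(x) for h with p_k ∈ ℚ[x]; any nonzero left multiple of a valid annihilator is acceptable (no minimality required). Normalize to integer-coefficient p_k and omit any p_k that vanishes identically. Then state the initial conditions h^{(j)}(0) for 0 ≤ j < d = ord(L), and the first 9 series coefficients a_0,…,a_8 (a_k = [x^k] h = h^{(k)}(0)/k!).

L = (64·x + 704·x^3 + 256·x^5)·Dx^2 + (112 + 416·x^2 + 432·x^4 + 128·x^6)·Dx^3 + (4·x + 44·x^3 + 16·x^5)·Dx^4 + (7 + 26·x^2 + 27·x^4 + 8·x^6)·Dx^5  (order 5).
h: a_k = 0, 2, -3/2, -16/3, 1/4, 64/15, -1/10, -512/315, 3/56, …
ICs: h(0) = 0, h′(0) = 2, h′′(0) = -3, h′′′(0) = -32, h′′′′(0) = 6.

f: a_k = 0, -3, 0, 1, 0, -3/5, 0, 3/7, 0, …
g: a_k = 2, 0, -16, 0, 64/3, 0, -512/45, 0, 1024/315, …
f+g: L₀ = lclm(L_f,L_g), ord ≤ 2+2.
∫: right-multiply L₀ by Dx.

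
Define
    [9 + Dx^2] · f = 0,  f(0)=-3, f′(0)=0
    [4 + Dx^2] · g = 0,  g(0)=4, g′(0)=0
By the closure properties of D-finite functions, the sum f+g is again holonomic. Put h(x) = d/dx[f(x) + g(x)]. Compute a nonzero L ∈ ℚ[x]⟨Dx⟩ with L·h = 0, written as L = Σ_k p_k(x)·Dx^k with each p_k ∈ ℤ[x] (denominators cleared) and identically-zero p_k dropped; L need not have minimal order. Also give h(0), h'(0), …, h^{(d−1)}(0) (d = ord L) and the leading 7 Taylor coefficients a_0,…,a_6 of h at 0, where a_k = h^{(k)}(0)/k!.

L = 36 + 13·Dx^2 + Dx^4  (order 4).
h: a_k = 0, 11, 0, -179/6, 0, 1931/120, 0, …
ICs: h(0) = 0, h′(0) = 11, h′′(0) = 0, h′′′(0) = -179.

f: a_k = -3, 0, 27/2, 0, -81/8, 0, 243/80, …
g: a_k = 4, 0, -8, 0, 8/3, 0, -16/45, …
Sum ⇒ L₀ = lclm(L_f,L_g) in ℚ(x)⟨Dx⟩.
h₀' ⇒ L via d/dx closure of L₀.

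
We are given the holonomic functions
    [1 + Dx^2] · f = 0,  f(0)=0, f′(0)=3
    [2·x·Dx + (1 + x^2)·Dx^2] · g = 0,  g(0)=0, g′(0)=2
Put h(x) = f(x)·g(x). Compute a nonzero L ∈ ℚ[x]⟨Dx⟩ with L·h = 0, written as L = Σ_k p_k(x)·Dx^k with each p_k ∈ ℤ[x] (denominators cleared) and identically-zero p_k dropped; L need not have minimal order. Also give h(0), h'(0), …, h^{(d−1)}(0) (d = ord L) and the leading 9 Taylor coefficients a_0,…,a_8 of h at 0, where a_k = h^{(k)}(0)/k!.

L = (10 + 26·x^2 + 11·x^4 + 4·x^6 + x^8) + (12·x + 20·x^3 + 12·x^5 + 4·x^7)·Dx + (12 + 32·x^2 + 18·x^4 + 8·x^6 + 2·x^8)·Dx^2 + (12·x + 20·x^3 + 12·x^5 + 4·x^7)·Dx^3 + (2 + 6·x^2 + 7·x^4 + 4·x^6 + x^8)·Dx^4  (order 4).
h: a_k = 0, 0, 6, 0, -3, 0, 19/12, 0, -43/40, …
ICs: h(0) = 0, h′(0) = 0, h′′(0) = 12, h′′′(0) = 0.

f: a_k = 0, 3, 0, -1/2, 0, 1/40, 0, -1/1680, 0, …
g: a_k = 0, 2, 0, -2/3, 0, 2/5, 0, -2/7, 0, …
Product ⇒ symmetric product L₀, ord ≤ 4.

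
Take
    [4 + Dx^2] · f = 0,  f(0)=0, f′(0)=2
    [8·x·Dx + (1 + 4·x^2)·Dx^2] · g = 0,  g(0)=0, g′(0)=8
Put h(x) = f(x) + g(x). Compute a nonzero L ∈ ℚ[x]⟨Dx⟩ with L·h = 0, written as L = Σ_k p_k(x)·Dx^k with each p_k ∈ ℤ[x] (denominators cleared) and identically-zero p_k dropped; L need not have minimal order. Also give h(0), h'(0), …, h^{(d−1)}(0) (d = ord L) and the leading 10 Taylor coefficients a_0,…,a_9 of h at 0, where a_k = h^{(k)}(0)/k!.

L = (-352·x + 1792·x^3 + 512·x^5)·Dx + (-4 + 112·x^2 + 576·x^4 + 256·x^6)·Dx^2 + (-88·x + 448·x^3 + 128·x^5)·Dx^3 + (-1 + 28·x^2 + 144·x^4 + 64·x^6)·Dx^4  (order 4).
h: a_k = 0, 10, 0, -12, 0, 388/15, 0, -23048/315, 0, 645124/2835, …
ICs: h(0) = 0, h′(0) = 10, h′′(0) = 0, h′′′(0) = -72.

f: a_k = 0, 2, 0, -4/3, 0, 4/15, 0, -8/315, 0, 4/2835, …
g: a_k = 0, 8, 0, -32/3, 0, 128/5, 0, -512/7, 0, 2048/9, …
f+g: L₀ = lclm(L_f,L_g), ord ≤ 2+2.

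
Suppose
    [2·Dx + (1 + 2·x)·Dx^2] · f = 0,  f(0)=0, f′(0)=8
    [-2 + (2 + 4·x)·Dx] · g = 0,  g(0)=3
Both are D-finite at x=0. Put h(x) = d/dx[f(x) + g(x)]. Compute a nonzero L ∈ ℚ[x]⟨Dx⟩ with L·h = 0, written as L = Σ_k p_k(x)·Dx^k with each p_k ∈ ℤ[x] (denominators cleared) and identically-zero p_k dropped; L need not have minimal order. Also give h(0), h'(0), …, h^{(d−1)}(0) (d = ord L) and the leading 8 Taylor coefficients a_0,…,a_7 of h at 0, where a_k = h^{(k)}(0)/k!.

f: a_k = 0, 8, -8, 32/3, -16, 128/5, -128/3, 512/7, …
g: a_k = 3, 3, -3/2, 3/2, -15/8, 21/8, -63/16, 99/16, …
L₀ := lclm(L_f,L_g); ord L₀ ≤ 2+1.
Derive L from L₀ (diff closure).
L = 2 + (5 + 10·x)·Dx + (1 + 4·x + 4·x^2)·Dx^2  (order 2).
h: a_k = 11, -19, 73/2, -143/2, 1129/8, -2237/8, 8885/16, -17671/16, …
ICs: h(0) = 11, h′(0) = -19.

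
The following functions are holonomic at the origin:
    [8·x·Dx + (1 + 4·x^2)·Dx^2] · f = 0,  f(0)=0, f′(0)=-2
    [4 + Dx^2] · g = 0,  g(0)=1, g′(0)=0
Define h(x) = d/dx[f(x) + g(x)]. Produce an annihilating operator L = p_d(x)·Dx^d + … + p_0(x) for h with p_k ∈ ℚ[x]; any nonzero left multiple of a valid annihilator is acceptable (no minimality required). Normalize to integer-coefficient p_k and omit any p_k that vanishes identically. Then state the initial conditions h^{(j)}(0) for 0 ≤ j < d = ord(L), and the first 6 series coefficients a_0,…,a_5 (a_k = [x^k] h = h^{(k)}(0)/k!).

L = (-352·x + 1792·x^3 + 512·x^5) + (-4 + 112·x^2 + 576·x^4 + 256·x^6)·Dx + (-88·x + 448·x^3 + 128·x^5)·Dx^2 + (-1 + 28·x^2 + 144·x^4 + 64·x^6)·Dx^3  (order 3).
h: a_k = -2, -4, 8, 8/3, -32, -8/15, …
ICs: h(0) = -2, h′(0) = -4, h′′(0) = 16.

f: a_k = 0, -2, 0, 8/3, 0, -32/5, …
g: a_k = 1, 0, -2, 0, 2/3, 0, …
Weyl lclm of L_f,L_g ⇒ L₀ (ord ≤ 4).
Derive L from L₀ (diff closure).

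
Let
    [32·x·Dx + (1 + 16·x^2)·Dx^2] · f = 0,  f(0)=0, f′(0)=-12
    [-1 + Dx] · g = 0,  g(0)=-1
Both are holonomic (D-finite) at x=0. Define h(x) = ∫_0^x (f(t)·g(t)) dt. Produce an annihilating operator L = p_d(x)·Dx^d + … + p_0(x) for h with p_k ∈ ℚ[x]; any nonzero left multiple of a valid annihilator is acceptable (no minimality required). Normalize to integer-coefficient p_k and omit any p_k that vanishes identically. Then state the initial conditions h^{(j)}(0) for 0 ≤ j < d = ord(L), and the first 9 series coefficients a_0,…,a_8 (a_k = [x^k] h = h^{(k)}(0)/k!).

L = (1 - 32·x + 16·x^2)·Dx + (-2 + 32·x - 32·x^2)·Dx^2 + (1 + 16·x^2)·Dx^3  (order 3).
h: a_k = 0, 0, 6, 4, -29/2, -62/5, 1943/20, 3623/42, -940403/1120, …
ICs: h(0) = 0, h′(0) = 0, h′′(0) = 12.

f: a_k = 0, -12, 0, 64, 0, -3072/5, 0, 49152/7, 0, …
g: a_k = -1, -1, -1/2, -1/6, -1/24, -1/120, -1/720, -1/5040, -1/40320, …
Product ⇒ symmetric product L₀, ord ≤ 2.
Integrate: L := L₀·Dx.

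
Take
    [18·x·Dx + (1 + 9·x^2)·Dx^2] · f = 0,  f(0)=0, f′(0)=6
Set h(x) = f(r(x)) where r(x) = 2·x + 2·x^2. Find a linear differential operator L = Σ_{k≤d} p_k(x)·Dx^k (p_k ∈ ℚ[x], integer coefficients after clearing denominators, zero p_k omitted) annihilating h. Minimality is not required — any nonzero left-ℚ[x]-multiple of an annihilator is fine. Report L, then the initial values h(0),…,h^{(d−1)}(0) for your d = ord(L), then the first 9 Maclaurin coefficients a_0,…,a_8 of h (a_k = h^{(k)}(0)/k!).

f: a_k = 0, 6, 0, -18, 0, 486/5, 0, -4374/7, 0, …
f∘r: x↦r, Dx↦Dx/r' in L_f ⇒ L₀.
L = (-2 + 72·x + 288·x^2 + 432·x^3 + 216·x^4)·Dx + (1 + 2·x + 36·x^2 + 144·x^3 + 180·x^4 + 72·x^5)·Dx^2  (order 2).
h: a_k = 0, 12, 12, -144, -432, 13392/5, 15408, -342144/7, -528768, …
ICs: h(0) = 0, h′(0) = 12.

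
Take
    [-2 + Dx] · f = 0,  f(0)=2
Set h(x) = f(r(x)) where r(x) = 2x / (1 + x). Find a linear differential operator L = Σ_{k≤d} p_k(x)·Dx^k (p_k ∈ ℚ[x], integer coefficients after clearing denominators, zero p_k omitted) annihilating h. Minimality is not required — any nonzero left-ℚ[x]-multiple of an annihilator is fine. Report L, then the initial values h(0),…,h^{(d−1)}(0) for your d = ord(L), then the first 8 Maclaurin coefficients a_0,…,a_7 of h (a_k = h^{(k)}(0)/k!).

L = -4 + (1 + 2·x + x^2)·Dx  (order 1).
h: a_k = 2, 8, 8, -8/3, -8/3, 56/15, -88/45, -136/315, …
ICs: h(0) = 2.

f: a_k = 2, 4, 4, 8/3, 4/3, 8/15, 8/45, 16/315, …
Change of var in L_f (x↦r) gives L₀.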